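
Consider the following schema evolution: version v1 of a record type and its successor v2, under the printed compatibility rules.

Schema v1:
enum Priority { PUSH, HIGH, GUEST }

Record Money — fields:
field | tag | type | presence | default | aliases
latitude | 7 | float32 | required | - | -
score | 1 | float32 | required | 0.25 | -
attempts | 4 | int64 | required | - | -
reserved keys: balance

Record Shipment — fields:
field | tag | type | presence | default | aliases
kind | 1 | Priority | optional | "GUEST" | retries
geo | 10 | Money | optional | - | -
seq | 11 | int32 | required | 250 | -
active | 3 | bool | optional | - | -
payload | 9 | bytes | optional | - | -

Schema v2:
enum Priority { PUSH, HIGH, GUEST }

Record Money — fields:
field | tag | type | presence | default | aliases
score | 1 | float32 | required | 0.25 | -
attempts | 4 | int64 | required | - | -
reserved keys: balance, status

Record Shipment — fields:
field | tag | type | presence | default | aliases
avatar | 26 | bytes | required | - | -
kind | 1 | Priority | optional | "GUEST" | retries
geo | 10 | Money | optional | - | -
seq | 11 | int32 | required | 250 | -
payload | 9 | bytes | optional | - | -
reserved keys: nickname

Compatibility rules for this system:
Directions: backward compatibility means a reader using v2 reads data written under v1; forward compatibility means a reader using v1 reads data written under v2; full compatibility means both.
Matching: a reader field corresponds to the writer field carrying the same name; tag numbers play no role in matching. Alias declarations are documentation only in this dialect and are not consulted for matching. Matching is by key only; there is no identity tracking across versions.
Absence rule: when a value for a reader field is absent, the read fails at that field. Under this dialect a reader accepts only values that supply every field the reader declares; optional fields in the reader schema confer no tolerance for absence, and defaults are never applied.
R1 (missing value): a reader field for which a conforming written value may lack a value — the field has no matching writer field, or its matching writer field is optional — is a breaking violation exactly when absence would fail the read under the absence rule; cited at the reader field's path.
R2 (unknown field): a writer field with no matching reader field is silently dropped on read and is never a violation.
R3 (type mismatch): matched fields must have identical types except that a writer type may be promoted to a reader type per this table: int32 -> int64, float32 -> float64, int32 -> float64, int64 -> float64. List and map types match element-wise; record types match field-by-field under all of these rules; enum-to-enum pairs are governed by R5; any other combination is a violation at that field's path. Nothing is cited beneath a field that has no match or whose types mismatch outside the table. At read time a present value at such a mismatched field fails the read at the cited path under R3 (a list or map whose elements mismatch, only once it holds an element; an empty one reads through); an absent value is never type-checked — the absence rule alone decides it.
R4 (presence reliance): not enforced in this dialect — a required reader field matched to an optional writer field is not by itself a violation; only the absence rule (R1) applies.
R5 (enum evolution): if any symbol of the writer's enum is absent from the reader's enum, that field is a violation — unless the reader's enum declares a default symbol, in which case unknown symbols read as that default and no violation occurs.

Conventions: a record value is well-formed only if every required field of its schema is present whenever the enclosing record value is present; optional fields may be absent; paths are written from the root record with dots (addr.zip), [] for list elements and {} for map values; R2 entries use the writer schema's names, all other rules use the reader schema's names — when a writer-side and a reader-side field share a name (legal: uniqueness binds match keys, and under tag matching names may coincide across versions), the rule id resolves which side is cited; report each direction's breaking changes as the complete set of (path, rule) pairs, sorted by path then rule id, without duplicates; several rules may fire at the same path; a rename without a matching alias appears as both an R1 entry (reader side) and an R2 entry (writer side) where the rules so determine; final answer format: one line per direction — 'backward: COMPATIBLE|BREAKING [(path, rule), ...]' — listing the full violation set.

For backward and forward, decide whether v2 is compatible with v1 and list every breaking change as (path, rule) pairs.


backward: BREAKING [(avatar, R1), (geo, R1), (kind, R1), (payload, R1)]; forward: BREAKING [(active, R1), (geo, R1), (geo.latitude, R1), (kind, R1), (payload, R1)]

the writer's type comes first in each Shipment pair
backward for Shipment (reader v2, writer v1):
  avatar: no writer-side match
  kind: paired with writer kind (Priority -> Priority; writer optional)
  geo: paired with writer geo (Money -> Money; writer optional)
  seq: paired with writer seq (int32 -> int32; writer required)
  payload: paired with writer payload (bytes -> bytes; writer optional)
  writer field active has no reader counterpart
  geo.score: paired with writer geo.score (float32 -> float32; writer required)
  geo.attempts: paired with writer geo.attempts (int64 -> int64; writer required)
  writer field geo.latitude has no reader counterpart
  breaking: (avatar, R1)
  breaking: (geo, R1)
  breaking: (kind, R1)
  breaking: (payload, R1)
  => backward: BREAKING (4)
forward for Shipment (reader v1, writer v2):
  kind: paired with writer kind (Priority -> Priority; writer optional)
  geo: paired with writer geo (Money -> Money; writer optional)
  seq: paired with writer seq (int32 -> int32; writer required)
  active: no writer-side match
  payload: paired with writer payload (bytes -> bytes; writer optional)
  writer field avatar has no reader counterpart
  geo.latitude: no writer-side match
  geo.score: paired with writer geo.score (float32 -> float32; writer required)
  geo.attempts: paired with writer geo.attempts (int64 -> int64; writer required)
  breaking: (active, R1)
  breaking: (geo, R1)
  breaking: (geo.latitude, R1)
  breaking: (kind, R1)
  breaking: (payload, R1)
  => forward: BREAKING (5)


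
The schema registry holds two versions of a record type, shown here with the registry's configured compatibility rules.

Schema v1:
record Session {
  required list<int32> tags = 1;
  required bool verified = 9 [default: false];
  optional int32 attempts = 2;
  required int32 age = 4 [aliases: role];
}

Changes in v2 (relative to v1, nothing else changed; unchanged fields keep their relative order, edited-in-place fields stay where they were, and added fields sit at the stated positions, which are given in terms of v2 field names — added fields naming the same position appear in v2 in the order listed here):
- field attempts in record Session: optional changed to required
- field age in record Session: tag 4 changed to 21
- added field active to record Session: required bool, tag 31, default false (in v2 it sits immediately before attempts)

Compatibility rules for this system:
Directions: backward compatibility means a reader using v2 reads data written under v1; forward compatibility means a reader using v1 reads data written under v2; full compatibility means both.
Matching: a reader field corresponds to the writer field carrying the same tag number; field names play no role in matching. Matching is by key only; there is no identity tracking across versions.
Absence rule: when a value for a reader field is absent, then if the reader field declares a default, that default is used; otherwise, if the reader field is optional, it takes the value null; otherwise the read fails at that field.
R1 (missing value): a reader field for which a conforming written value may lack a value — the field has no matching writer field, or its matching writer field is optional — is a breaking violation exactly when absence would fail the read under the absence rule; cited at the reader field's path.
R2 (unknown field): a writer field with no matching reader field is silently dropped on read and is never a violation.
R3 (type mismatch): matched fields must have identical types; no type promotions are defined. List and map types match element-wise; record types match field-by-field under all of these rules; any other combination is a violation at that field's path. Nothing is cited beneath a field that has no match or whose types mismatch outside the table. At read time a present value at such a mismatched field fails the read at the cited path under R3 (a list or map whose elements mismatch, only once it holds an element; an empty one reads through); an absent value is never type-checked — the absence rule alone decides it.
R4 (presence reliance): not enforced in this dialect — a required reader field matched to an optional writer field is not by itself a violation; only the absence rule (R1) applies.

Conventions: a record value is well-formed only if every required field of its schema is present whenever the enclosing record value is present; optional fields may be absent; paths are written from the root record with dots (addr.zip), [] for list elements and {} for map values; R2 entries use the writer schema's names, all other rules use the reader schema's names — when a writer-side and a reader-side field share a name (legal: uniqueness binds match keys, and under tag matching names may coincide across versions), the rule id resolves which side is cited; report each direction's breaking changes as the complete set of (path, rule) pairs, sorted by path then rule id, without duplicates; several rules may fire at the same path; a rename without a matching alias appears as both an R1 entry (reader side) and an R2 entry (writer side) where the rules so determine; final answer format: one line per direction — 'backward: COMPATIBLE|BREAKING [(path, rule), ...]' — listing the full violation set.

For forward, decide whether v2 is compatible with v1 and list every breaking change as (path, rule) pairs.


forward: BREAKING [(age, R1)]

arrows below run writer -> reader for Session
forward for Session (reader v1, writer v2):
  writer required, list<int32> -> list<int32>: reader tags maps from writer tags
  writer required, bool -> bool: reader verified maps from writer verified
  writer required, int32 -> int32: reader attempts maps from writer attempts
  age: no writer match
  leftover writer field: active
  leftover writer field: age
  rule R1 violated at age
  => 1 violation(s): forward is BREAKING for Session
remaining Session differences; none change what is asked:
  field attempts in record Session: optional changed to required -> matters only for Session's backward compatibility — outside the asked direction
  added field active to record Session: required bool, tag 31, default false (in v2 it sits immediately before attempts) -> triggers nothing under Session's printed rules — same verdict


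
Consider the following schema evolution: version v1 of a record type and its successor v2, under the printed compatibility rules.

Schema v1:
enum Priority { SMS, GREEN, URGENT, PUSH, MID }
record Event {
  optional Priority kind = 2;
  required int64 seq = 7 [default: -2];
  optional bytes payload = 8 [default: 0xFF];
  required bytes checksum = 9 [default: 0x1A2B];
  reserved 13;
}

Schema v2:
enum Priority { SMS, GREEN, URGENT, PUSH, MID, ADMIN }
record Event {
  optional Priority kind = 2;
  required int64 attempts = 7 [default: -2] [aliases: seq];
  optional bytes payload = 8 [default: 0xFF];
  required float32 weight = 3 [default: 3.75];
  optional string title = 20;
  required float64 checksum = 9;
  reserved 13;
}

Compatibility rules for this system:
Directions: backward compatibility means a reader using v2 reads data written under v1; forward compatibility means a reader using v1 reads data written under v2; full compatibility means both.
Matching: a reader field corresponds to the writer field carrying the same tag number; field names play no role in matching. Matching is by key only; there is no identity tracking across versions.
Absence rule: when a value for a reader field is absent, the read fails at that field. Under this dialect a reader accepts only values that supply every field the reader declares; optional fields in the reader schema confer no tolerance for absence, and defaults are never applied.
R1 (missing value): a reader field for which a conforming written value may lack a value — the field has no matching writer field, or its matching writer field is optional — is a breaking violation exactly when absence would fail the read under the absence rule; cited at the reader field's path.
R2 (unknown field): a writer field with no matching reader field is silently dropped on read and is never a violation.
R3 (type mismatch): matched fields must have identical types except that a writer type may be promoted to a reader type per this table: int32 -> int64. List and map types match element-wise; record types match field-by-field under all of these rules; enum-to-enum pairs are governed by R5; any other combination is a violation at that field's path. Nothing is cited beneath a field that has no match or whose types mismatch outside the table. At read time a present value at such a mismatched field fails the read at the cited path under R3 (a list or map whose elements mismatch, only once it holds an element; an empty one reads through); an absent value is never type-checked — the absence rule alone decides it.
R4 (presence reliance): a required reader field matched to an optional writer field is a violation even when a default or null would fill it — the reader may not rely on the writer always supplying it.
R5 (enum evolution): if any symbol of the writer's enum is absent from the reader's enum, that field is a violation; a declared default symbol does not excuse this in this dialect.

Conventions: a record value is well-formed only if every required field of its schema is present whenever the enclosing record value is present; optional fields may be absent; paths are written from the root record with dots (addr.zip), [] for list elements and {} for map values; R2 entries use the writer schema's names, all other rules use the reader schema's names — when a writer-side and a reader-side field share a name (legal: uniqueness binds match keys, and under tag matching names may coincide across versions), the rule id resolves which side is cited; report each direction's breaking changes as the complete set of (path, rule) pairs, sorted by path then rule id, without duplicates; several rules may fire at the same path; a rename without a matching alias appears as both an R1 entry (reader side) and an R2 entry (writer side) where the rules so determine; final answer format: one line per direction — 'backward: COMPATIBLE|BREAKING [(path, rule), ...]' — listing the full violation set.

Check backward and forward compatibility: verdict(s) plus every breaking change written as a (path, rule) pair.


backward: BREAKING [(checksum, R3), (kind, R1), (payload, R1), (title, R1), (weight, R1)]; forward: BREAKING [(checksum, R3), (kind, R1), (kind, R5), (payload, R1)]

each type pair in Event: writer, then reader
backward on Event — v2 reading data written by v1:
  Priority -> Priority, writer optional: kind aligns to kind
  int64 -> int64, writer required: attempts aligns to seq
  bytes -> bytes, writer optional: payload aligns to payload
  no writer field matches reader weight
  no writer field matches reader title
  bytes -> float64, writer required: checksum aligns to checksum
  breaking: (checksum, R3)
  breaking: (kind, R1)
  breaking: (payload, R1)
  breaking: (title, R1)
  breaking: (weight, R1)
  => backward verdict for Event: BREAKING, 5 violation(s)
forward on Event — v1 reading data written by v2:
  Priority -> Priority, writer optional: kind aligns to kind
  int64 -> int64, writer required: seq aligns to attempts
  bytes -> bytes, writer optional: payload aligns to payload
  float64 -> bytes, writer required: checksum aligns to checksum
  writer weight: unknown to reader
  writer title: unknown to reader
  breaking: (checksum, R3)
  breaking: (kind, R1)
  breaking: (kind, R5)
  breaking: (payload, R1)
  => forward verdict for Event: BREAKING, 4 violation(s)


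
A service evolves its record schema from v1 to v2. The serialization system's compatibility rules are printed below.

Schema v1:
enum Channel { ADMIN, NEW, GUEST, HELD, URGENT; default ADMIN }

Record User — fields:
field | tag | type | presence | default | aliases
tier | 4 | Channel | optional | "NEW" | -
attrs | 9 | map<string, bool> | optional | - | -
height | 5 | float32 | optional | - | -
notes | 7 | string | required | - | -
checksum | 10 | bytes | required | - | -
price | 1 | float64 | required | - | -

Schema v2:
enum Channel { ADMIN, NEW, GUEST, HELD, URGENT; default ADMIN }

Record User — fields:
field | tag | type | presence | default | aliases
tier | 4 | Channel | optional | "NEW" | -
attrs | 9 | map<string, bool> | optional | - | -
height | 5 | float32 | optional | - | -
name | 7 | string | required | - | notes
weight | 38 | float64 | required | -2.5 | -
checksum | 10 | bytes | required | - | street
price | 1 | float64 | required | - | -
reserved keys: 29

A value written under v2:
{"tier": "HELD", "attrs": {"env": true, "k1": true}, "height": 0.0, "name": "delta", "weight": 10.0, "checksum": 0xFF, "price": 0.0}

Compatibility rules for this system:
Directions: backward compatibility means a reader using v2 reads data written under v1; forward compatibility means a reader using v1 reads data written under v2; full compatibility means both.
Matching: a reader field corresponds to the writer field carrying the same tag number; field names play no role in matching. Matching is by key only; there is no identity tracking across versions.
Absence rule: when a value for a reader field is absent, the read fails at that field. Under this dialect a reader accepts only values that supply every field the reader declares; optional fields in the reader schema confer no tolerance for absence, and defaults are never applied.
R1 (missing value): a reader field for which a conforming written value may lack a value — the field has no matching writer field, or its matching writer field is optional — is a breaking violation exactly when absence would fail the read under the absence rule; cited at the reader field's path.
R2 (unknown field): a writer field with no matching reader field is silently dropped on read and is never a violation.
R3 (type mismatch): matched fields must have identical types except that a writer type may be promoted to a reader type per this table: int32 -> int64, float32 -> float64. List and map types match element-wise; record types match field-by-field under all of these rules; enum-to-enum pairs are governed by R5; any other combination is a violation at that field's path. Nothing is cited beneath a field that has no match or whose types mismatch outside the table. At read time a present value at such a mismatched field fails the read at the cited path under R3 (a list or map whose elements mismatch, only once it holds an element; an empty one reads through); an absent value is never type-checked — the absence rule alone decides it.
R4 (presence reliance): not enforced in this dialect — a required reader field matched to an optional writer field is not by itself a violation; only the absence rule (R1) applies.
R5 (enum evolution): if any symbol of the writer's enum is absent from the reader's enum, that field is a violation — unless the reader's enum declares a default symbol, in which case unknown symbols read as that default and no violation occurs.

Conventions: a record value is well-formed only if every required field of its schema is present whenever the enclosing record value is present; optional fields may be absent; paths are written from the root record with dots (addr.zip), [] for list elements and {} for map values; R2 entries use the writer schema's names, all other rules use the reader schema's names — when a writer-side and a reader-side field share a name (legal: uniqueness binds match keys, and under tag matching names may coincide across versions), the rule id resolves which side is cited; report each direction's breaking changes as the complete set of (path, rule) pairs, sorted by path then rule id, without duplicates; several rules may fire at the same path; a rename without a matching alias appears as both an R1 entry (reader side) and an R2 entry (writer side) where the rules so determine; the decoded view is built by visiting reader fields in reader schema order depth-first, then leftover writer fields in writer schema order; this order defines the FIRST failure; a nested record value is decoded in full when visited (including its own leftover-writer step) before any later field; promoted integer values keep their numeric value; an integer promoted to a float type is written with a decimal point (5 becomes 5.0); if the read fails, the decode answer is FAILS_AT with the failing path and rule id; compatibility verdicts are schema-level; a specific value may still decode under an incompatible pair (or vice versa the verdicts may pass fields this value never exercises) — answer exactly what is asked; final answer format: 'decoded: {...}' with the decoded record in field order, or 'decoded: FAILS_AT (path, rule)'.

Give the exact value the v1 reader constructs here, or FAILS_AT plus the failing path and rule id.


arrows below run writer -> reader for User
decoding the User value with the v1 reader:
  tier := "HELD"
  attrs := {"env": true, "k1": true}
  height := 0.0
  notes := "delta" (from writer name)
  checksum := 0xFF
  price := 0.0
  writer weight: unknown -> dropped
  => decoded: {"tier": "HELD", "attrs": {"env": true, "k1": true}, "height": 0.0, "notes": "delta", "checksum": 0xFF, "price": 0.0}
checking off the User differences that do not matter here:
  renamed field notes to name in record User (alias notes declared on the renamed field) -> triggers nothing under the printed rules; the User answer is the same either way
  added field weight to record User: required float64, tag 38, default -2.5 (in v2 it sits immediately before checksum) -> schema-level compatibility only; this User value's decode is unchanged

decoded: {"tier": "HELD", "attrs": {"env": true, "k1": true}, "height": 0.0, "notes": "delta", "checksum": 0xFF, "price": 0.0}


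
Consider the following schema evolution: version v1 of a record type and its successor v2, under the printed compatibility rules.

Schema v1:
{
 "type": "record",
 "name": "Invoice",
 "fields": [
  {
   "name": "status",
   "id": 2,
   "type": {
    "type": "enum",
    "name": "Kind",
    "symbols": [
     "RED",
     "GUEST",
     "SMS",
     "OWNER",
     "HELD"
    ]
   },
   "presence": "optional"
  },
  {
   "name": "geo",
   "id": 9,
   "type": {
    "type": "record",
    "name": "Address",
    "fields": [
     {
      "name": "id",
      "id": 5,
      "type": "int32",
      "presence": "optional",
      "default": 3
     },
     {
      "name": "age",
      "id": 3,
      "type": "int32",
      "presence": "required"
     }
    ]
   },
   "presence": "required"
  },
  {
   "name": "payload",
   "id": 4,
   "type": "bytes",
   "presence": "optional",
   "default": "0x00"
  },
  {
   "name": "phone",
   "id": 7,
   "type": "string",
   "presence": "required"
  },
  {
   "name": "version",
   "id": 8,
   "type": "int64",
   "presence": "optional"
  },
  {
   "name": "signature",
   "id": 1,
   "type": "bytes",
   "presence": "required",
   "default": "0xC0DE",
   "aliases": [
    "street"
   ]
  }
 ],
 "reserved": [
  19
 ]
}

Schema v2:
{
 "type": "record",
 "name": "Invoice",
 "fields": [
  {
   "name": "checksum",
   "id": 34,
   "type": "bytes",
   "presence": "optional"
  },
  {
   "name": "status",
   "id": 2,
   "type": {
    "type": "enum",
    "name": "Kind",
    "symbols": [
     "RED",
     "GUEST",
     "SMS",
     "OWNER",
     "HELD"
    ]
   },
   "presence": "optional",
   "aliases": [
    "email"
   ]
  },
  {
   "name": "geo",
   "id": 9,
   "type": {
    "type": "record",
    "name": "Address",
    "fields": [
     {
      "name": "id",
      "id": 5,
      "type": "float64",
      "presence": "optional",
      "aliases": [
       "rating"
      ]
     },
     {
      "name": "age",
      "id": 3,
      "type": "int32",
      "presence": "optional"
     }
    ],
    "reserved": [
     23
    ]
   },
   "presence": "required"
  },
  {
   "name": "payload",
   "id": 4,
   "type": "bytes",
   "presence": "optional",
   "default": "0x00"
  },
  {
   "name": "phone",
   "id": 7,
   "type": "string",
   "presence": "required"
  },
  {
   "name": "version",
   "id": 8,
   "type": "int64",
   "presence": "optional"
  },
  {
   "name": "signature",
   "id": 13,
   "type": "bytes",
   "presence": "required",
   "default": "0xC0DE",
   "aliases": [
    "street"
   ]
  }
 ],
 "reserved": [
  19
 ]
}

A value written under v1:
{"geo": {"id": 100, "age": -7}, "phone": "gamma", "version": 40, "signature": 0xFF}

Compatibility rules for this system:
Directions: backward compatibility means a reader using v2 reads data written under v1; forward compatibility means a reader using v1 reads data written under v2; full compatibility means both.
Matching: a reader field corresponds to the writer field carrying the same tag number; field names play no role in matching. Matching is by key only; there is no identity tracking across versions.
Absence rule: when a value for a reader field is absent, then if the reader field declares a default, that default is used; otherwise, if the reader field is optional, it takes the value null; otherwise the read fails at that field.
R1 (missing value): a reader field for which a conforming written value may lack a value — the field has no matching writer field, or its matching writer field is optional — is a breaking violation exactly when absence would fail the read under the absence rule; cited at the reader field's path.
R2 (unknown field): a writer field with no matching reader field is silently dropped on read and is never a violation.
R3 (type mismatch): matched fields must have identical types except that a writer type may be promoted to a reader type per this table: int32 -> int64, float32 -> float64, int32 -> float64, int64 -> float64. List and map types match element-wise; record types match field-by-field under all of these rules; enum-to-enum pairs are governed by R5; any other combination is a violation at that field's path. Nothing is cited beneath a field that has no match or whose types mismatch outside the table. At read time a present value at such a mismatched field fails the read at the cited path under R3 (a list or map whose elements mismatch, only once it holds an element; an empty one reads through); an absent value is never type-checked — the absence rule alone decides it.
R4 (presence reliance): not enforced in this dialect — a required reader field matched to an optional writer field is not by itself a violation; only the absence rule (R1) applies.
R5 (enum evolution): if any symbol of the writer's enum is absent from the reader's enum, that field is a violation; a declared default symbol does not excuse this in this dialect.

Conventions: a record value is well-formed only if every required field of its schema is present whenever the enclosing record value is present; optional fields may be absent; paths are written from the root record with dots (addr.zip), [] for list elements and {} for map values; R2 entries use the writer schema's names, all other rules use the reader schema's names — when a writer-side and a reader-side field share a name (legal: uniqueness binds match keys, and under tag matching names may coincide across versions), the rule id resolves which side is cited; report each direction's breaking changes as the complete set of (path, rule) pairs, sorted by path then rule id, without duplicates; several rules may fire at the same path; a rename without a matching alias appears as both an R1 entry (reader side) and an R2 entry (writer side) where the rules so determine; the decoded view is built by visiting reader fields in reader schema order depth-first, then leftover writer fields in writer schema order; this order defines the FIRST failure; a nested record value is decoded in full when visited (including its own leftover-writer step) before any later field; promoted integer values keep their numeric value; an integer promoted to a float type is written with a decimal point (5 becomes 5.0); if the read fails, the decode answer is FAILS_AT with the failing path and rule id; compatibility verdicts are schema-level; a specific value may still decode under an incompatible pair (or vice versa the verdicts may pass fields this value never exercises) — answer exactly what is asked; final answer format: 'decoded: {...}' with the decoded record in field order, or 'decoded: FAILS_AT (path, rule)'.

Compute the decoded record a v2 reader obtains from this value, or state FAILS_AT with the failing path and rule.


each type pair in Invoice: writer, then reader
decoding the Invoice value with the v2 reader:
  checksum := null (missing; optional => null)
  status := null (missing; optional => null)
  geo.id := 100.0 (int32 -> float64)
  geo.age := -7
  payload := 0x00 (missing; default applied)
  phone := "gamma"
  version := 40
  signature := 0xC0DE (missing; default applied)
  writer signature: no reader field; dropped
  => decoded: {"checksum": null, "status": null, "geo": {"id": 100.0, "age": -7}, "payload": 0x00, "phone": "gamma", "version": 40, "signature": 0xC0DE}
the other Invoice changes do not affect what is asked:
  field age in record Address: required changed to optional -> matters for Invoice compatibility verdicts, not for this value's decode
  field id in record Address: type int32 changed to float64 (its default is dropped) -> matters for Invoice compatibility verdicts, not for this value's decode

decoded: {"checksum": null, "status": null, "geo": {"id": 100.0, "age": -7}, "payload": 0x00, "phone": "gamma", "version": 40, "signature": 0xC0DE}


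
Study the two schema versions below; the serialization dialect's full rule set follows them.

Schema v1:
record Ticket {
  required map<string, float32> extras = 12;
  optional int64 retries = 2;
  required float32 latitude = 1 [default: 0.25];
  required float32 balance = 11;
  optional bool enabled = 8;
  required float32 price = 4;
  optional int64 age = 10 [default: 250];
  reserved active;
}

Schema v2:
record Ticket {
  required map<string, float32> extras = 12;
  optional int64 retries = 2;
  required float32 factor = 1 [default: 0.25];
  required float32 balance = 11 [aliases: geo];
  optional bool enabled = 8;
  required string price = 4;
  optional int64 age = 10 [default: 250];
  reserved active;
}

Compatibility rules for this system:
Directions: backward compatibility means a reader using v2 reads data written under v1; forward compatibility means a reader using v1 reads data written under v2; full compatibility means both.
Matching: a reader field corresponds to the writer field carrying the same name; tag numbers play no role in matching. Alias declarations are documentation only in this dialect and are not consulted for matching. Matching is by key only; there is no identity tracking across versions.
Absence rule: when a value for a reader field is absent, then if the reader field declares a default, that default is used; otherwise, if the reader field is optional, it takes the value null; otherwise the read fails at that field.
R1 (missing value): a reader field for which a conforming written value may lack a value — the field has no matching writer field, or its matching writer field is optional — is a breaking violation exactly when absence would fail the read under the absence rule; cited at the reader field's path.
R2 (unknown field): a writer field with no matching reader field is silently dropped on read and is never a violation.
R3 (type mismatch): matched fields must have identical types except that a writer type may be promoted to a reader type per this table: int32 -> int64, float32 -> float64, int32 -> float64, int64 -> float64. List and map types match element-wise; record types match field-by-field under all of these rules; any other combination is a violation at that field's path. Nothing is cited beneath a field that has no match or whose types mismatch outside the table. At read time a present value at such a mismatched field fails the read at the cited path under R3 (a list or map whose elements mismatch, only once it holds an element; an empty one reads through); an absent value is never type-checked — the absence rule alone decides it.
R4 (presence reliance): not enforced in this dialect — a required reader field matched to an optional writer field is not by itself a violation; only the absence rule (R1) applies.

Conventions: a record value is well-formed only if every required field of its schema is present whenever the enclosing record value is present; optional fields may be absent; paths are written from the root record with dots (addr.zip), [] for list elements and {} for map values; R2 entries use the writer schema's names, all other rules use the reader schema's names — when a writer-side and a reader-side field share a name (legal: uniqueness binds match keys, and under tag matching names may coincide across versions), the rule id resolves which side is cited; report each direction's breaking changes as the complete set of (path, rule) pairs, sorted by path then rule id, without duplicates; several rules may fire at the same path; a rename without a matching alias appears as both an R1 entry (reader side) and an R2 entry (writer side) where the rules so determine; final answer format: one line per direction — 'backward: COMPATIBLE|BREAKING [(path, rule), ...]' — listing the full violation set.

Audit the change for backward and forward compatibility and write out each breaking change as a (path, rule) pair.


backward: BREAKING [(price, R3)]; forward: BREAKING [(price, R3)]

in Ticket below, arrows point writer -> reader
backward on Ticket — v2 reading data written by v1:
  extras: paired with writer extras (map<string, float32> -> map<string, float32>; writer required)
  retries: paired with writer retries (int64 -> int64; writer optional)
  factor has no writer counterpart
  balance: paired with writer balance (float32 -> float32; writer required)
  enabled: paired with writer enabled (bool -> bool; writer optional)
  price: paired with writer price (float32 -> string; writer required)
  age: paired with writer age (int64 -> int64; writer optional)
  writer field latitude has no reader counterpart
  breaking: (price, R3)
  backward on Ticket therefore BREAKING (1)
forward on Ticket — v1 reading data written by v2:
  extras: paired with writer extras (map<string, float32> -> map<string, float32>; writer required)
  retries: paired with writer retries (int64 -> int64; writer optional)
  latitude has no writer counterpart
  balance: paired with writer balance (float32 -> float32; writer required)
  enabled: paired with writer enabled (bool -> bool; writer optional)
  price: paired with writer price (string -> float32; writer required)
  age: paired with writer age (int64 -> int64; writer optional)
  writer field factor has no reader counterpart
  breaking: (price, R3)
  forward on Ticket therefore BREAKING (1)


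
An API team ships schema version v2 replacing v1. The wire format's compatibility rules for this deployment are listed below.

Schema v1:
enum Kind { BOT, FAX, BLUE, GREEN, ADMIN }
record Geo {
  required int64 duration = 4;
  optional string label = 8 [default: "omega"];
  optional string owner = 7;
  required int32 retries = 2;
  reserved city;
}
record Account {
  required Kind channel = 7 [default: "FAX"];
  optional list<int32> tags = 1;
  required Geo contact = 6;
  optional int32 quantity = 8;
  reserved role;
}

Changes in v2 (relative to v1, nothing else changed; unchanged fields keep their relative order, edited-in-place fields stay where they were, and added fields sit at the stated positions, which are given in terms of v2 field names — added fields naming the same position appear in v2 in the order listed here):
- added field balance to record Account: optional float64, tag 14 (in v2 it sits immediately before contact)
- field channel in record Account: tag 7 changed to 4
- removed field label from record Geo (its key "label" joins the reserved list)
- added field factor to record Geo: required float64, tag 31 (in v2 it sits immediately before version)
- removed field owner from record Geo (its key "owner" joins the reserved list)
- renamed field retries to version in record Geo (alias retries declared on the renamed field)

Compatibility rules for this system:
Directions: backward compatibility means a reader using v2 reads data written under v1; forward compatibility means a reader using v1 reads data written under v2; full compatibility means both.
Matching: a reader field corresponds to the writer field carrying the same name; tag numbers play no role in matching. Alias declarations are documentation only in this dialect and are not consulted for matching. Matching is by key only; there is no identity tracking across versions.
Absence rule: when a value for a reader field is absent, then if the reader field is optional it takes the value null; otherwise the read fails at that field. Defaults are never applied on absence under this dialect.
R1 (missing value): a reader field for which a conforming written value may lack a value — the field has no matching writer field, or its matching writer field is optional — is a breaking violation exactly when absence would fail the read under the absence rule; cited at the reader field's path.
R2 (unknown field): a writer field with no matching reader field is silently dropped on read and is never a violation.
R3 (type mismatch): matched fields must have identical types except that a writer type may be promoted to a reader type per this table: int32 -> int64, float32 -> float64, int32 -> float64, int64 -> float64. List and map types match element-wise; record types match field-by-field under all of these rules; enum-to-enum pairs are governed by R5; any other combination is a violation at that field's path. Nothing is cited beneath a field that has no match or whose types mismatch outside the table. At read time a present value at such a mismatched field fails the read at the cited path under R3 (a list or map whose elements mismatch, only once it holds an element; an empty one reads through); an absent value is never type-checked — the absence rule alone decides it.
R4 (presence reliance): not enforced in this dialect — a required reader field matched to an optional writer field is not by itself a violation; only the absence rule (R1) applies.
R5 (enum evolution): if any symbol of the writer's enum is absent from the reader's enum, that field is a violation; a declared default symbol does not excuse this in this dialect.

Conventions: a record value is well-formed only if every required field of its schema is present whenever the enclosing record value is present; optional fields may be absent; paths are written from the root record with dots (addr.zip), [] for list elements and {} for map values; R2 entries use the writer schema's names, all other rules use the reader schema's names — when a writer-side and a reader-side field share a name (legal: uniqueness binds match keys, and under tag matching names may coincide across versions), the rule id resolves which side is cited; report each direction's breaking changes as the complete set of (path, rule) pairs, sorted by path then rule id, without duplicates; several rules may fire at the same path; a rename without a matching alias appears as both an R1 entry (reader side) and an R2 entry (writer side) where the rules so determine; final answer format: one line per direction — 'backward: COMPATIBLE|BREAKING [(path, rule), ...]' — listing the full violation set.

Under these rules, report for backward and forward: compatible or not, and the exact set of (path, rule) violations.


backward: BREAKING [(contact.factor, R1), (contact.version, R1)]; forward: BREAKING [(contact.retries, R1)]

the writer's type comes first in each Account pair
checking backward for Account: reader v2 against writer v1:
  channel <- channel (Kind -> Kind, writer required)
  tags <- tags (list<int32> -> list<int32>, writer optional)
  balance has no writer counterpart
  contact <- contact (Geo -> Geo, writer required)
  quantity <- quantity (int32 -> int32, writer optional)
  contact.duration <- contact.duration (int64 -> int64, writer required)
  contact.factor has no writer counterpart
  contact.version has no writer counterpart
  leftover writer field: contact.label
  leftover writer field: contact.owner
  leftover writer field: contact.retries
  R1 fires at contact.factor
  R1 fires at contact.version
  => backward verdict for Account: BREAKING, 2 violation(s)
checking forward for Account: reader v1 against writer v2:
  channel <- channel (Kind -> Kind, writer required)
  tags <- tags (list<int32> -> list<int32>, writer optional)
  contact <- contact (Geo -> Geo, writer required)
  quantity <- quantity (int32 -> int32, writer optional)
  leftover writer field: balance
  contact.duration <- contact.duration (int64 -> int64, writer required)
  contact.label has no writer counterpart
  contact.owner has no writer counterpart
  contact.retries has no writer counterpart
  leftover writer field: contact.factor
  leftover writer field: contact.version
  R1 fires at contact.retries
  => forward verdict for Account: BREAKING, 1 violation(s)
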